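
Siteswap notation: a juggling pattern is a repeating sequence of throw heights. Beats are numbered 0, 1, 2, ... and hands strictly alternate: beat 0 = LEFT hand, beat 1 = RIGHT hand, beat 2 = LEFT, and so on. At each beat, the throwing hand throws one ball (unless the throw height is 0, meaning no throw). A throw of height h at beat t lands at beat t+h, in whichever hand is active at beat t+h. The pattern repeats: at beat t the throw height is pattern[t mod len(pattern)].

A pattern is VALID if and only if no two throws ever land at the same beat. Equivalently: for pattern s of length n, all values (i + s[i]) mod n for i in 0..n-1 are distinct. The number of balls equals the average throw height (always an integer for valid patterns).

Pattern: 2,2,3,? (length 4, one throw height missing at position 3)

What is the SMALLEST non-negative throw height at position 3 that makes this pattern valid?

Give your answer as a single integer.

Answer: 1

Derivation:
i=0: (0 + 2) mod 4 = 2
i=1: (1 + 2) mod 4 = 3
i=2: (2 + 3) mod 4 = 1
i=3: s[i]=? (unknown)
Known residues: [1, 2, 3]; need a permutation of 0..3, so missing residue r = 0
Need (3 + s) mod 4 = 0; smallest s = (0 - 3) mod 4 = 1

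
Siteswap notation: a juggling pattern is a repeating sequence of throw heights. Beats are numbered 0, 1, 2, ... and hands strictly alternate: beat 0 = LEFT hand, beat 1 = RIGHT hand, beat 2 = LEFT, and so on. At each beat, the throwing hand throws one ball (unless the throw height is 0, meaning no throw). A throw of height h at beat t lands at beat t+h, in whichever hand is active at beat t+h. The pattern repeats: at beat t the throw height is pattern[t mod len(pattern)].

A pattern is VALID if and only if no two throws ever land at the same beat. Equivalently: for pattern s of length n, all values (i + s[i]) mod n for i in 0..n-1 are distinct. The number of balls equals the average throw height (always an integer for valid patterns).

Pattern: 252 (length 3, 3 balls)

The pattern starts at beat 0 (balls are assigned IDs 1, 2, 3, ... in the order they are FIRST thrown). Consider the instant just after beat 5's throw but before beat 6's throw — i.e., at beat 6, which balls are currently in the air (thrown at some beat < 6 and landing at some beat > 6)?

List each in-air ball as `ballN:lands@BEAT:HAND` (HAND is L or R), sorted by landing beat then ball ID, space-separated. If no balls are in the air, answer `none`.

Answer: ball3:lands@7:R ball1:lands@9:R

Derivation:
Beat 0 (L): throw ball1 h=2 -> lands@2:L; in-air after throw: [b1@2:L]
Beat 1 (R): throw ball2 h=5 -> lands@6:L; in-air after throw: [b1@2:L b2@6:L]
Beat 2 (L): throw ball1 h=2 -> lands@4:L; in-air after throw: [b1@4:L b2@6:L]
Beat 3 (R): throw ball3 h=2 -> lands@5:R; in-air after throw: [b1@4:L b3@5:R b2@6:L]
Beat 4 (L): throw ball1 h=5 -> lands@9:R; in-air after throw: [b3@5:R b2@6:L b1@9:R]
Beat 5 (R): throw ball3 h=2 -> lands@7:R; in-air after throw: [b2@6:L b3@7:R b1@9:R]
Beat 6 (L): throw ball2 h=2 -> lands@8:L; in-air after throw: [b3@7:R b2@8:L b1@9:R]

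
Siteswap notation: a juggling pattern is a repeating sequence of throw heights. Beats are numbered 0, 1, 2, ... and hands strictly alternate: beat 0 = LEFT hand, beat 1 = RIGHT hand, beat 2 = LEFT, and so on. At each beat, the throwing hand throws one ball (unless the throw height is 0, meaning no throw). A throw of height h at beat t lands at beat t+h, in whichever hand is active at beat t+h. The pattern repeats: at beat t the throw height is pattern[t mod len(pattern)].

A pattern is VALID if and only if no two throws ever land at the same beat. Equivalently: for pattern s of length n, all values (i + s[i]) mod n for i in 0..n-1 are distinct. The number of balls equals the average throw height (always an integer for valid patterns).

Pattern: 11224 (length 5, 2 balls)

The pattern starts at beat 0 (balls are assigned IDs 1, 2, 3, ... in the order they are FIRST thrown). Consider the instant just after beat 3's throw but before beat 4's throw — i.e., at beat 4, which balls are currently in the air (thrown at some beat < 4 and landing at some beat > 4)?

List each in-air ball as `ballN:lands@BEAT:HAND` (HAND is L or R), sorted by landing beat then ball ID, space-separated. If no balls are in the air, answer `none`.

Answer: ball2:lands@5:R

Derivation:
Beat 0 (L): throw ball1 h=1 -> lands@1:R; in-air after throw: [b1@1:R]
Beat 1 (R): throw ball1 h=1 -> lands@2:L; in-air after throw: [b1@2:L]
Beat 2 (L): throw ball1 h=2 -> lands@4:L; in-air after throw: [b1@4:L]
Beat 3 (R): throw ball2 h=2 -> lands@5:R; in-air after throw: [b1@4:L b2@5:R]
Beat 4 (L): throw ball1 h=4 -> lands@8:L; in-air after throw: [b2@5:R b1@8:L]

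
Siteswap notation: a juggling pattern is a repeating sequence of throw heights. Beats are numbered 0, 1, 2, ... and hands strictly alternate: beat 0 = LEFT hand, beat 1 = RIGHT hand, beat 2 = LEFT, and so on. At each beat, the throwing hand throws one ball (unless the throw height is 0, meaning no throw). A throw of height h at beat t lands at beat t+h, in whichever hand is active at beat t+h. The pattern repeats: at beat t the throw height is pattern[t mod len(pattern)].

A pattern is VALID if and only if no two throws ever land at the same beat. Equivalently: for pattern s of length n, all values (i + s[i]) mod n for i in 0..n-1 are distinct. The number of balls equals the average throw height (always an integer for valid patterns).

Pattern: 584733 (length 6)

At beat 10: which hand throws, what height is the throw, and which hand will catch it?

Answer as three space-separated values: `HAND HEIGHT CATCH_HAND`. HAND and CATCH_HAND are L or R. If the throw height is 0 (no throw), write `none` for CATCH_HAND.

Beat 10: 10 mod 2 = 0, so hand = L
Throw height = pattern[10 mod 6] = pattern[4] = 3
Lands at beat 10+3=13, 13 mod 2 = 1, so catch hand = R

Answer: L 3 R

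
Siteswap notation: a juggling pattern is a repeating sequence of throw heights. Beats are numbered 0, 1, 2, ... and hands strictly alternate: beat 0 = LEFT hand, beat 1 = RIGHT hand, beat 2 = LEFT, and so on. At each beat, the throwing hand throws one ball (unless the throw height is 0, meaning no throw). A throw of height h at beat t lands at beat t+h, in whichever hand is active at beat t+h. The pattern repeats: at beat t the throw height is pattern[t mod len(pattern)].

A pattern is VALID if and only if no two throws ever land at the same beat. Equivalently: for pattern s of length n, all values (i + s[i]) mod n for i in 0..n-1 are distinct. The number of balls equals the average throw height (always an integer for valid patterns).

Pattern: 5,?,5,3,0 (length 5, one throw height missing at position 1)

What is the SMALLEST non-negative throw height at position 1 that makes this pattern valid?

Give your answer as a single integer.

Answer: 2

Derivation:
i=0: (0 + 5) mod 5 = 0
i=1: s[i]=? (unknown)
i=2: (2 + 5) mod 5 = 2
i=3: (3 + 3) mod 5 = 1
i=4: (4 + 0) mod 5 = 4
Known residues: [0, 1, 2, 4]; need a permutation of 0..4, so missing residue r = 3
Need (1 + s) mod 5 = 3; smallest s = (3 - 1) mod 5 = 2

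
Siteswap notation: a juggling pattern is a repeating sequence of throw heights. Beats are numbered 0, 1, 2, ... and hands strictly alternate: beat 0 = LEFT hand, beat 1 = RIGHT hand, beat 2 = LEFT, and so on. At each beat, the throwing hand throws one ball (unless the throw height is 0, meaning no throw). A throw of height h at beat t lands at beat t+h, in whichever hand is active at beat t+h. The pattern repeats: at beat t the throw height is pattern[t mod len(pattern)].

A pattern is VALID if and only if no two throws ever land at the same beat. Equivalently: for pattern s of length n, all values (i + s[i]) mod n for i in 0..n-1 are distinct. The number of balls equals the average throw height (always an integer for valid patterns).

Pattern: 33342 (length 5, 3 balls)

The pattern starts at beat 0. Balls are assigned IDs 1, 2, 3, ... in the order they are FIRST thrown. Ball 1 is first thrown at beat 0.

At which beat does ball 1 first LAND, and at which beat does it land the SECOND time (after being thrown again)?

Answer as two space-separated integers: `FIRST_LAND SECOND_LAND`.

Answer: 3 7

Derivation:
Beat 0 (L): throw ball1 h=3 -> lands@3:R; in-air after throw: [b1@3:R]
Beat 1 (R): throw ball2 h=3 -> lands@4:L; in-air after throw: [b1@3:R b2@4:L]
Beat 2 (L): throw ball3 h=3 -> lands@5:R; in-air after throw: [b1@3:R b2@4:L b3@5:R]
Beat 3 (R): throw ball1 h=4 -> lands@7:R; in-air after throw: [b2@4:L b3@5:R b1@7:R]
Beat 4 (L): throw ball2 h=2 -> lands@6:L; in-air after throw: [b3@5:R b2@6:L b1@7:R]
Beat 5 (R): throw ball3 h=3 -> lands@8:L; in-air after throw: [b2@6:L b1@7:R b3@8:L]
Beat 6 (L): throw ball2 h=3 -> lands@9:R; in-air after throw: [b1@7:R b3@8:L b2@9:R]
Beat 7 (R): throw ball1 h=3 -> lands@10:L; in-air after throw: [b3@8:L b2@9:R b1@10:L]
Ball 1: thrown@0 h=3 -> first land @3; rethrown@3 h=4 -> second land @7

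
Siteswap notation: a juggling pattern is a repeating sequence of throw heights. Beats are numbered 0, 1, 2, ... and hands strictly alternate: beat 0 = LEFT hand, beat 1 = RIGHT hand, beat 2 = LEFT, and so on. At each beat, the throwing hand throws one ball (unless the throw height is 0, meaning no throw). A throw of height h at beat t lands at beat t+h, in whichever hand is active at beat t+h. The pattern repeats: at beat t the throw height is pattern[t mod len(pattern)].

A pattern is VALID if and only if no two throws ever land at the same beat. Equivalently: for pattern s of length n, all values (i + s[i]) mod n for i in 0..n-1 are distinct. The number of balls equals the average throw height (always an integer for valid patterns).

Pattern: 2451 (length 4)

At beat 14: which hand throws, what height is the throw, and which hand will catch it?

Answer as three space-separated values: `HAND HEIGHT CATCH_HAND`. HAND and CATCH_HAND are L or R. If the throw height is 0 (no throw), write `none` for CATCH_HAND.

Beat 14: 14 mod 2 = 0, so hand = L
Throw height = pattern[14 mod 4] = pattern[2] = 5
Lands at beat 14+5=19, 19 mod 2 = 1, so catch hand = R

Answer: L 5 R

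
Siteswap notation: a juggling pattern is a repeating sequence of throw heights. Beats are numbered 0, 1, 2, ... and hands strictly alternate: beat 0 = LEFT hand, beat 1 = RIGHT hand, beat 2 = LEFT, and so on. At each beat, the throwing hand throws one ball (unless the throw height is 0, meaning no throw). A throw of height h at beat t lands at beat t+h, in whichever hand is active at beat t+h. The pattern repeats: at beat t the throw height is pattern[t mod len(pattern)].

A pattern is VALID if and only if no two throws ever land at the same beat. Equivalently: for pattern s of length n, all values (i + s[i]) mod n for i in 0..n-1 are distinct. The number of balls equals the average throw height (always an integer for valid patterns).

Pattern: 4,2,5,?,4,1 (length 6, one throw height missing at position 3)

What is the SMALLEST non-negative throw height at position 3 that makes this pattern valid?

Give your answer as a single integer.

i=0: (0 + 4) mod 6 = 4
i=1: (1 + 2) mod 6 = 3
i=2: (2 + 5) mod 6 = 1
i=3: s[i]=? (unknown)
i=4: (4 + 4) mod 6 = 2
i=5: (5 + 1) mod 6 = 0
Known residues: [0, 1, 2, 3, 4]; need a permutation of 0..5, so missing residue r = 5
Need (3 + s) mod 6 = 5; smallest s = (5 - 3) mod 6 = 2

Answer: 2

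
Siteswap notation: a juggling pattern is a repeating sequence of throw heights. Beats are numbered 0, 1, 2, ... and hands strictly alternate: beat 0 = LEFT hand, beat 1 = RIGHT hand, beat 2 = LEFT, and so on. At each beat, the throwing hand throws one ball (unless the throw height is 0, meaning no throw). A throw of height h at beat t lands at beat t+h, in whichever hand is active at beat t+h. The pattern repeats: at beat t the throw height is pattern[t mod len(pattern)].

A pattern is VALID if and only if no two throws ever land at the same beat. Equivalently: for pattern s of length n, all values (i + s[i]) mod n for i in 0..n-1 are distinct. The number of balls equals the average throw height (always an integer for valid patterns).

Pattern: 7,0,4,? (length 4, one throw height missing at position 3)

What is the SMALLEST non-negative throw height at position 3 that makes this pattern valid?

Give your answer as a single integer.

i=0: (0 + 7) mod 4 = 3
i=1: (1 + 0) mod 4 = 1
i=2: (2 + 4) mod 4 = 2
i=3: s[i]=? (unknown)
Known residues: [1, 2, 3]; need a permutation of 0..3, so missing residue r = 0
Need (3 + s) mod 4 = 0; smallest s = (0 - 3) mod 4 = 1

Answer: 1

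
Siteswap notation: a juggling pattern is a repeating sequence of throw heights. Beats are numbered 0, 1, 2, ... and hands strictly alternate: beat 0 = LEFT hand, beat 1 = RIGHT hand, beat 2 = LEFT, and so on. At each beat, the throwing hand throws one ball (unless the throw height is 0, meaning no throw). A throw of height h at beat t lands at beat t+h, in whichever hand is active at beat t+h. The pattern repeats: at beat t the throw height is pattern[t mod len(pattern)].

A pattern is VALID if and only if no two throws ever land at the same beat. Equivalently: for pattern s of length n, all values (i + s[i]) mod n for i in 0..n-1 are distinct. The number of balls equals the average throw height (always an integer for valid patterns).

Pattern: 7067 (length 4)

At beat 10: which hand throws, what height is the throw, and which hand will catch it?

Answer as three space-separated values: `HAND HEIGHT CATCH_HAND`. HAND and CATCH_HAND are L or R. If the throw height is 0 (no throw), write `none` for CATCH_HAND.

Beat 10: 10 mod 2 = 0, so hand = L
Throw height = pattern[10 mod 4] = pattern[2] = 6
Lands at beat 10+6=16, 16 mod 2 = 0, so catch hand = L

Answer: L 6 L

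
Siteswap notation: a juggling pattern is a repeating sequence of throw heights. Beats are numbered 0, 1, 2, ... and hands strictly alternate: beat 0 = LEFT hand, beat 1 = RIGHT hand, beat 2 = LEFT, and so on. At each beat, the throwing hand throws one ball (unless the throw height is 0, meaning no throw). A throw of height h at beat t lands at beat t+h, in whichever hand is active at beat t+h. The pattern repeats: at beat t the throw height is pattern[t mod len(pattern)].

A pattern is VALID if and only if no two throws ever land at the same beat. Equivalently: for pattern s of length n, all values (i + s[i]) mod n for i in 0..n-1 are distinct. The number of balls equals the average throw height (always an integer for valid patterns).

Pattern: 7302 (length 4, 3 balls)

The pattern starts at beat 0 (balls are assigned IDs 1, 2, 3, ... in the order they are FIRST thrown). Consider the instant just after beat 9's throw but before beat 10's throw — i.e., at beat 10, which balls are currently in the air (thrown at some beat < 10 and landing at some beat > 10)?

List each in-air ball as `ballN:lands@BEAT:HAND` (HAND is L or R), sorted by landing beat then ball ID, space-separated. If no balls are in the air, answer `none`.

Beat 0 (L): throw ball1 h=7 -> lands@7:R; in-air after throw: [b1@7:R]
Beat 1 (R): throw ball2 h=3 -> lands@4:L; in-air after throw: [b2@4:L b1@7:R]
Beat 3 (R): throw ball3 h=2 -> lands@5:R; in-air after throw: [b2@4:L b3@5:R b1@7:R]
Beat 4 (L): throw ball2 h=7 -> lands@11:R; in-air after throw: [b3@5:R b1@7:R b2@11:R]
Beat 5 (R): throw ball3 h=3 -> lands@8:L; in-air after throw: [b1@7:R b3@8:L b2@11:R]
Beat 7 (R): throw ball1 h=2 -> lands@9:R; in-air after throw: [b3@8:L b1@9:R b2@11:R]
Beat 8 (L): throw ball3 h=7 -> lands@15:R; in-air after throw: [b1@9:R b2@11:R b3@15:R]
Beat 9 (R): throw ball1 h=3 -> lands@12:L; in-air after throw: [b2@11:R b1@12:L b3@15:R]

Answer: ball2:lands@11:R ball1:lands@12:L ball3:lands@15:R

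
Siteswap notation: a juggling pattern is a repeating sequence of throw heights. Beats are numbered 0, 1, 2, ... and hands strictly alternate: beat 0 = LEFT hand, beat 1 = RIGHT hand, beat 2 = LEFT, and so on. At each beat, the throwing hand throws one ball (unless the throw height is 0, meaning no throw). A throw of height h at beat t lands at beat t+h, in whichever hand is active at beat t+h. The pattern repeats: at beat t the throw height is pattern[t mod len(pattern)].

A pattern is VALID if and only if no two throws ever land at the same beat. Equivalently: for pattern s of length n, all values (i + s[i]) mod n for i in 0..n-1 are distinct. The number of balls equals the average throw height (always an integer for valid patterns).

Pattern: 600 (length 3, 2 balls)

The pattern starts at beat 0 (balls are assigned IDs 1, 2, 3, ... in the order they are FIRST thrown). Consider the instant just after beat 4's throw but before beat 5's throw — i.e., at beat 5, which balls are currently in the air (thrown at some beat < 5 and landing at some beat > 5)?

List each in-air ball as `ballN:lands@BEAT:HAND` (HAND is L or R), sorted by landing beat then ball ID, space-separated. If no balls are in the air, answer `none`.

Answer: ball1:lands@6:L ball2:lands@9:R

Derivation:
Beat 0 (L): throw ball1 h=6 -> lands@6:L; in-air after throw: [b1@6:L]
Beat 3 (R): throw ball2 h=6 -> lands@9:R; in-air after throw: [b1@6:L b2@9:R]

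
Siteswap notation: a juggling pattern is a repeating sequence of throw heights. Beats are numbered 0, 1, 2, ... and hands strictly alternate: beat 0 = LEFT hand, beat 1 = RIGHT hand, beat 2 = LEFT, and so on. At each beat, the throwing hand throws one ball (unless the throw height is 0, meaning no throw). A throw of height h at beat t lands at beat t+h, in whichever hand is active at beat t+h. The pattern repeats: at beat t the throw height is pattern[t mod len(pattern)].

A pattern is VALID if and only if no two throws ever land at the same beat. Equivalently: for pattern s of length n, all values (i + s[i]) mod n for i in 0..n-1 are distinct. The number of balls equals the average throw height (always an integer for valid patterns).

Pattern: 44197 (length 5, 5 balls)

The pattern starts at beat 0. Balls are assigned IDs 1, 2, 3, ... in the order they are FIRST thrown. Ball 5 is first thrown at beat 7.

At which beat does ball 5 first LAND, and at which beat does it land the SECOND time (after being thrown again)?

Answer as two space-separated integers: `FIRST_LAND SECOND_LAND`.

Beat 0 (L): throw ball1 h=4 -> lands@4:L; in-air after throw: [b1@4:L]
Beat 1 (R): throw ball2 h=4 -> lands@5:R; in-air after throw: [b1@4:L b2@5:R]
Beat 2 (L): throw ball3 h=1 -> lands@3:R; in-air after throw: [b3@3:R b1@4:L b2@5:R]
Beat 3 (R): throw ball3 h=9 -> lands@12:L; in-air after throw: [b1@4:L b2@5:R b3@12:L]
Beat 4 (L): throw ball1 h=7 -> lands@11:R; in-air after throw: [b2@5:R b1@11:R b3@12:L]
Beat 5 (R): throw ball2 h=4 -> lands@9:R; in-air after throw: [b2@9:R b1@11:R b3@12:L]
Beat 6 (L): throw ball4 h=4 -> lands@10:L; in-air after throw: [b2@9:R b4@10:L b1@11:R b3@12:L]
Beat 7 (R): throw ball5 h=1 -> lands@8:L; in-air after throw: [b5@8:L b2@9:R b4@10:L b1@11:R b3@12:L]
Beat 8 (L): throw ball5 h=9 -> lands@17:R; in-air after throw: [b2@9:R b4@10:L b1@11:R b3@12:L b5@17:R]
Beat 9 (R): throw ball2 h=7 -> lands@16:L; in-air after throw: [b4@10:L b1@11:R b3@12:L b2@16:L b5@17:R]
Beat 10 (L): throw ball4 h=4 -> lands@14:L; in-air after throw: [b1@11:R b3@12:L b4@14:L b2@16:L b5@17:R]
Beat 11 (R): throw ball1 h=4 -> lands@15:R; in-air after throw: [b3@12:L b4@14:L b1@15:R b2@16:L b5@17:R]
Ball 5: thrown@7 h=1 -> first land @8; rethrown@8 h=9 -> second land @17

Answer: 8 17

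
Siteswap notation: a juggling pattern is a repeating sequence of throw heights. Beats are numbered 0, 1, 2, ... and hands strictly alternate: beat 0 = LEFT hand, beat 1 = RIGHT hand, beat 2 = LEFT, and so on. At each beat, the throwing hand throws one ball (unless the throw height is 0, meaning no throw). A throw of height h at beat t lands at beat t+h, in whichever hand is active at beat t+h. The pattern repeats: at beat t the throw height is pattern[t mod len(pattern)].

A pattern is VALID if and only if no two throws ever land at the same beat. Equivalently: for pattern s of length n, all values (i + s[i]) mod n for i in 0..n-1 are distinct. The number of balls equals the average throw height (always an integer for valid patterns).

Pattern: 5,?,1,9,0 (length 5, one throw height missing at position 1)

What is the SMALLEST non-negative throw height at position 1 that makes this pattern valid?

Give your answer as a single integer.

i=0: (0 + 5) mod 5 = 0
i=1: s[i]=? (unknown)
i=2: (2 + 1) mod 5 = 3
i=3: (3 + 9) mod 5 = 2
i=4: (4 + 0) mod 5 = 4
Known residues: [0, 2, 3, 4]; need a permutation of 0..4, so missing residue r = 1
Need (1 + s) mod 5 = 1; smallest s = (1 - 1) mod 5 = 0

Answer: 0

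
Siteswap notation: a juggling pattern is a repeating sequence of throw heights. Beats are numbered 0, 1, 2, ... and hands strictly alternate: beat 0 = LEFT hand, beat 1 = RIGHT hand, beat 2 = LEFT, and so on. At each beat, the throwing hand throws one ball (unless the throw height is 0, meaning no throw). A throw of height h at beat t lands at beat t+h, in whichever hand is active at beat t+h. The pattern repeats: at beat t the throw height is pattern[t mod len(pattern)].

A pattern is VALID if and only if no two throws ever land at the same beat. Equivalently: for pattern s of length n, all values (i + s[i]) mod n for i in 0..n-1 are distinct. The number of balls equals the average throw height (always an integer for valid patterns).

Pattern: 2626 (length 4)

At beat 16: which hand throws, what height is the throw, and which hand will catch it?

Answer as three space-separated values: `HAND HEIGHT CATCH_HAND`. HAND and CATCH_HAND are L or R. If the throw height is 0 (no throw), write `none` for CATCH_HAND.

Beat 16: 16 mod 2 = 0, so hand = L
Throw height = pattern[16 mod 4] = pattern[0] = 2
Lands at beat 16+2=18, 18 mod 2 = 0, so catch hand = L

Answer: L 2 L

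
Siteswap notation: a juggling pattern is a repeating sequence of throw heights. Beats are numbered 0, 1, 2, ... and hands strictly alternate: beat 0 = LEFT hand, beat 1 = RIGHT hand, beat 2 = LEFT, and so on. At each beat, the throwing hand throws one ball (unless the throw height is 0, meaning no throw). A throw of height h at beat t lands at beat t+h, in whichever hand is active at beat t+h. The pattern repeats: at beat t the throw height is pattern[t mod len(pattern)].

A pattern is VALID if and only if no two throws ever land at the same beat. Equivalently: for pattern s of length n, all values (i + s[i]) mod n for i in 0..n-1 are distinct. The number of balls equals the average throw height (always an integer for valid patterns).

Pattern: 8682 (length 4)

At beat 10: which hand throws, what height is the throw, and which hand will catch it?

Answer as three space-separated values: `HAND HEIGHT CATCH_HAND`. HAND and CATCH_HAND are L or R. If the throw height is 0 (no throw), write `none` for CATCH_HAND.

Beat 10: 10 mod 2 = 0, so hand = L
Throw height = pattern[10 mod 4] = pattern[2] = 8
Lands at beat 10+8=18, 18 mod 2 = 0, so catch hand = L

Answer: L 8 L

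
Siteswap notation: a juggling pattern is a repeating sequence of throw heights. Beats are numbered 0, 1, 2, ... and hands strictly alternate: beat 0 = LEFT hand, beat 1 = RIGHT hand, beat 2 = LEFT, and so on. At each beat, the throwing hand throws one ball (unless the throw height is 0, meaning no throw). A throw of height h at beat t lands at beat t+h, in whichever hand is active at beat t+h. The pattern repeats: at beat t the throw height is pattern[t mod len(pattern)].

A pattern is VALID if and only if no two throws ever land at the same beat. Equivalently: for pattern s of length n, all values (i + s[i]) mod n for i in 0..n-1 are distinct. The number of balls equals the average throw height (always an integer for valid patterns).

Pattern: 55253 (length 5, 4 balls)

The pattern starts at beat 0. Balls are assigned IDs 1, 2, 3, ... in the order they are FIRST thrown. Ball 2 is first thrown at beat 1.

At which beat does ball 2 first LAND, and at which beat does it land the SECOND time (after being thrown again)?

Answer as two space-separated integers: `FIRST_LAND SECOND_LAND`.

Answer: 6 11

Derivation:
Beat 0 (L): throw ball1 h=5 -> lands@5:R; in-air after throw: [b1@5:R]
Beat 1 (R): throw ball2 h=5 -> lands@6:L; in-air after throw: [b1@5:R b2@6:L]
Beat 2 (L): throw ball3 h=2 -> lands@4:L; in-air after throw: [b3@4:L b1@5:R b2@6:L]
Beat 3 (R): throw ball4 h=5 -> lands@8:L; in-air after throw: [b3@4:L b1@5:R b2@6:L b4@8:L]
Beat 4 (L): throw ball3 h=3 -> lands@7:R; in-air after throw: [b1@5:R b2@6:L b3@7:R b4@8:L]
Beat 5 (R): throw ball1 h=5 -> lands@10:L; in-air after throw: [b2@6:L b3@7:R b4@8:L b1@10:L]
Beat 6 (L): throw ball2 h=5 -> lands@11:R; in-air after throw: [b3@7:R b4@8:L b1@10:L b2@11:R]
Beat 7 (R): throw ball3 h=2 -> lands@9:R; in-air after throw: [b4@8:L b3@9:R b1@10:L b2@11:R]
Beat 8 (L): throw ball4 h=5 -> lands@13:R; in-air after throw: [b3@9:R b1@10:L b2@11:R b4@13:R]
Beat 9 (R): throw ball3 h=3 -> lands@12:L; in-air after throw: [b1@10:L b2@11:R b3@12:L b4@13:R]
Beat 10 (L): throw ball1 h=5 -> lands@15:R; in-air after throw: [b2@11:R b3@12:L b4@13:R b1@15:R]
Beat 11 (R): throw ball2 h=5 -> lands@16:L; in-air after throw: [b3@12:L b4@13:R b1@15:R b2@16:L]
Ball 2: thrown@1 h=5 -> first land @6; rethrown@6 h=5 -> second land @11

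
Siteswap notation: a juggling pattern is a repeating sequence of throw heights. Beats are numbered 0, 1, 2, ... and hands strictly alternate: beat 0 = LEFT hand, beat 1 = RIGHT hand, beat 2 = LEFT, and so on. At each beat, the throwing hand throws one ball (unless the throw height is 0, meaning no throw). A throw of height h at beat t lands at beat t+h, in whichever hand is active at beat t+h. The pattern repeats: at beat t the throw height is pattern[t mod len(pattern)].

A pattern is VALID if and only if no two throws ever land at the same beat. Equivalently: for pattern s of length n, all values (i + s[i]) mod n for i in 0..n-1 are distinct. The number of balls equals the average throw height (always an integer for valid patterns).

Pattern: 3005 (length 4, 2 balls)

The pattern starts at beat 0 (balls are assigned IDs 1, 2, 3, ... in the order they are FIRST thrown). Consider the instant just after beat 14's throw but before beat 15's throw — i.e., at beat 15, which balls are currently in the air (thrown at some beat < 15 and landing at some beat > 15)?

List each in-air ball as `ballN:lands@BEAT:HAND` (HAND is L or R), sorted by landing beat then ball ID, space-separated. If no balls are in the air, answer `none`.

Beat 0 (L): throw ball1 h=3 -> lands@3:R; in-air after throw: [b1@3:R]
Beat 3 (R): throw ball1 h=5 -> lands@8:L; in-air after throw: [b1@8:L]
Beat 4 (L): throw ball2 h=3 -> lands@7:R; in-air after throw: [b2@7:R b1@8:L]
Beat 7 (R): throw ball2 h=5 -> lands@12:L; in-air after throw: [b1@8:L b2@12:L]
Beat 8 (L): throw ball1 h=3 -> lands@11:R; in-air after throw: [b1@11:R b2@12:L]
Beat 11 (R): throw ball1 h=5 -> lands@16:L; in-air after throw: [b2@12:L b1@16:L]
Beat 12 (L): throw ball2 h=3 -> lands@15:R; in-air after throw: [b2@15:R b1@16:L]
Beat 15 (R): throw ball2 h=5 -> lands@20:L; in-air after throw: [b1@16:L b2@20:L]

Answer: ball1:lands@16:L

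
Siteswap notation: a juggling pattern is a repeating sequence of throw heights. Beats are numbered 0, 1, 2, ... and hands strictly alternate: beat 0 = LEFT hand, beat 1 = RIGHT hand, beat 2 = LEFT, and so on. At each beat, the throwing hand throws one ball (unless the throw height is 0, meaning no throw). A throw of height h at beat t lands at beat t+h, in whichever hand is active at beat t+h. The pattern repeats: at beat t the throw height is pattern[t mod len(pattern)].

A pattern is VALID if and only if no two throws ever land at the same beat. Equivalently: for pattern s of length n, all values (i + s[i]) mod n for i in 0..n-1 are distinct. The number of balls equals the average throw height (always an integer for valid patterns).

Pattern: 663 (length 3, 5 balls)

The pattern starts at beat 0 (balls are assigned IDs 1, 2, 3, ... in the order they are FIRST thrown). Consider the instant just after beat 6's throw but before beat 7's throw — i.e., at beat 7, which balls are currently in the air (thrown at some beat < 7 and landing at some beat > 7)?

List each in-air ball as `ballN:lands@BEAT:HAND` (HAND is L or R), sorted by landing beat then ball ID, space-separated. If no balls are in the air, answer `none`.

Answer: ball3:lands@8:L ball4:lands@9:R ball5:lands@10:L ball1:lands@12:L

Derivation:
Beat 0 (L): throw ball1 h=6 -> lands@6:L; in-air after throw: [b1@6:L]
Beat 1 (R): throw ball2 h=6 -> lands@7:R; in-air after throw: [b1@6:L b2@7:R]
Beat 2 (L): throw ball3 h=3 -> lands@5:R; in-air after throw: [b3@5:R b1@6:L b2@7:R]
Beat 3 (R): throw ball4 h=6 -> lands@9:R; in-air after throw: [b3@5:R b1@6:L b2@7:R b4@9:R]
Beat 4 (L): throw ball5 h=6 -> lands@10:L; in-air after throw: [b3@5:R b1@6:L b2@7:R b4@9:R b5@10:L]
Beat 5 (R): throw ball3 h=3 -> lands@8:L; in-air after throw: [b1@6:L b2@7:R b3@8:L b4@9:R b5@10:L]
Beat 6 (L): throw ball1 h=6 -> lands@12:L; in-air after throw: [b2@7:R b3@8:L b4@9:R b5@10:L b1@12:L]
Beat 7 (R): throw ball2 h=6 -> lands@13:R; in-air after throw: [b3@8:L b4@9:R b5@10:L b1@12:L b2@13:R]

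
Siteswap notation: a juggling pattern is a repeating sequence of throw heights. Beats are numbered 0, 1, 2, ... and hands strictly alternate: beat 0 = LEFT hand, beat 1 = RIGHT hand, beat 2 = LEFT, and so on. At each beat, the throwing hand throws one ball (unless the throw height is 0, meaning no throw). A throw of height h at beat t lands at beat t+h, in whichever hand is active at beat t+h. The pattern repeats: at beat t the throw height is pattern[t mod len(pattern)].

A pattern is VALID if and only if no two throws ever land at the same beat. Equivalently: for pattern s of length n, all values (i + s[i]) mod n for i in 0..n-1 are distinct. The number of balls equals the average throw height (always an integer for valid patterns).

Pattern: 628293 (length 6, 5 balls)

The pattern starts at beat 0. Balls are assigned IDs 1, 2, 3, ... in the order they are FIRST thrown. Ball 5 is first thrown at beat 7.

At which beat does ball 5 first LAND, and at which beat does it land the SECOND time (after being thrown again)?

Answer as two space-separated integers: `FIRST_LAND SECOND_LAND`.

Beat 0 (L): throw ball1 h=6 -> lands@6:L; in-air after throw: [b1@6:L]
Beat 1 (R): throw ball2 h=2 -> lands@3:R; in-air after throw: [b2@3:R b1@6:L]
Beat 2 (L): throw ball3 h=8 -> lands@10:L; in-air after throw: [b2@3:R b1@6:L b3@10:L]
Beat 3 (R): throw ball2 h=2 -> lands@5:R; in-air after throw: [b2@5:R b1@6:L b3@10:L]
Beat 4 (L): throw ball4 h=9 -> lands@13:R; in-air after throw: [b2@5:R b1@6:L b3@10:L b4@13:R]
Beat 5 (R): throw ball2 h=3 -> lands@8:L; in-air after throw: [b1@6:L b2@8:L b3@10:L b4@13:R]
Beat 6 (L): throw ball1 h=6 -> lands@12:L; in-air after throw: [b2@8:L b3@10:L b1@12:L b4@13:R]
Beat 7 (R): throw ball5 h=2 -> lands@9:R; in-air after throw: [b2@8:L b5@9:R b3@10:L b1@12:L b4@13:R]
Beat 8 (L): throw ball2 h=8 -> lands@16:L; in-air after throw: [b5@9:R b3@10:L b1@12:L b4@13:R b2@16:L]
Beat 9 (R): throw ball5 h=2 -> lands@11:R; in-air after throw: [b3@10:L b5@11:R b1@12:L b4@13:R b2@16:L]
Beat 10 (L): throw ball3 h=9 -> lands@19:R; in-air after throw: [b5@11:R b1@12:L b4@13:R b2@16:L b3@19:R]
Beat 11 (R): throw ball5 h=3 -> lands@14:L; in-air after throw: [b1@12:L b4@13:R b5@14:L b2@16:L b3@19:R]
Ball 5: thrown@7 h=2 -> first land @9; rethrown@9 h=2 -> second land @11

Answer: 9 11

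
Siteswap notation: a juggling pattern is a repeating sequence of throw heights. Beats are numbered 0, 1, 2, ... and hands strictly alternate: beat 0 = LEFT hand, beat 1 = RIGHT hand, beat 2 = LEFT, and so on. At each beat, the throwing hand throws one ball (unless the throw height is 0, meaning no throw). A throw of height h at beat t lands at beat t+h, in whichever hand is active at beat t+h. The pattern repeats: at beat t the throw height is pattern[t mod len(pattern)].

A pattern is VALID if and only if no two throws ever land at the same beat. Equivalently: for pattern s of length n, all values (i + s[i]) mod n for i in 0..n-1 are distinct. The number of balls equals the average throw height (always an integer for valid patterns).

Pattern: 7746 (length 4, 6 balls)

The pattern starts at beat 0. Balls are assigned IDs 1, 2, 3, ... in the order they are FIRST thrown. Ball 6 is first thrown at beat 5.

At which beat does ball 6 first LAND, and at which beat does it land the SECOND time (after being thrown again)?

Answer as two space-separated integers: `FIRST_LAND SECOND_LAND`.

Answer: 12 19

Derivation:
Beat 0 (L): throw ball1 h=7 -> lands@7:R; in-air after throw: [b1@7:R]
Beat 1 (R): throw ball2 h=7 -> lands@8:L; in-air after throw: [b1@7:R b2@8:L]
Beat 2 (L): throw ball3 h=4 -> lands@6:L; in-air after throw: [b3@6:L b1@7:R b2@8:L]
Beat 3 (R): throw ball4 h=6 -> lands@9:R; in-air after throw: [b3@6:L b1@7:R b2@8:L b4@9:R]
Beat 4 (L): throw ball5 h=7 -> lands@11:R; in-air after throw: [b3@6:L b1@7:R b2@8:L b4@9:R b5@11:R]
Beat 5 (R): throw ball6 h=7 -> lands@12:L; in-air after throw: [b3@6:L b1@7:R b2@8:L b4@9:R b5@11:R b6@12:L]
Beat 6 (L): throw ball3 h=4 -> lands@10:L; in-air after throw: [b1@7:R b2@8:L b4@9:R b3@10:L b5@11:R b6@12:L]
Beat 7 (R): throw ball1 h=6 -> lands@13:R; in-air after throw: [b2@8:L b4@9:R b3@10:L b5@11:R b6@12:L b1@13:R]
Beat 8 (L): throw ball2 h=7 -> lands@15:R; in-air after throw: [b4@9:R b3@10:L b5@11:R b6@12:L b1@13:R b2@15:R]
Beat 9 (R): throw ball4 h=7 -> lands@16:L; in-air after throw: [b3@10:L b5@11:R b6@12:L b1@13:R b2@15:R b4@16:L]
Beat 10 (L): throw ball3 h=4 -> lands@14:L; in-air after throw: [b5@11:R b6@12:L b1@13:R b3@14:L b2@15:R b4@16:L]
Beat 11 (R): throw ball5 h=6 -> lands@17:R; in-air after throw: [b6@12:L b1@13:R b3@14:L b2@15:R b4@16:L b5@17:R]
Beat 12 (L): throw ball6 h=7 -> lands@19:R; in-air after throw: [b1@13:R b3@14:L b2@15:R b4@16:L b5@17:R b6@19:R]
Beat 13 (R): throw ball1 h=7 -> lands@20:L; in-air after throw: [b3@14:L b2@15:R b4@16:L b5@17:R b6@19:R b1@20:L]
Beat 14 (L): throw ball3 h=4 -> lands@18:L; in-air after throw: [b2@15:R b4@16:L b5@17:R b3@18:L b6@19:R b1@20:L]
Beat 15 (R): throw ball2 h=6 -> lands@21:R; in-air after throw: [b4@16:L b5@17:R b3@18:L b6@19:R b1@20:L b2@21:R]
Beat 16 (L): throw ball4 h=7 -> lands@23:R; in-air after throw: [b5@17:R b3@18:L b6@19:R b1@20:L b2@21:R b4@23:R]
Ball 6: thrown@5 h=7 -> first land @12; rethrown@12 h=7 -> second land @19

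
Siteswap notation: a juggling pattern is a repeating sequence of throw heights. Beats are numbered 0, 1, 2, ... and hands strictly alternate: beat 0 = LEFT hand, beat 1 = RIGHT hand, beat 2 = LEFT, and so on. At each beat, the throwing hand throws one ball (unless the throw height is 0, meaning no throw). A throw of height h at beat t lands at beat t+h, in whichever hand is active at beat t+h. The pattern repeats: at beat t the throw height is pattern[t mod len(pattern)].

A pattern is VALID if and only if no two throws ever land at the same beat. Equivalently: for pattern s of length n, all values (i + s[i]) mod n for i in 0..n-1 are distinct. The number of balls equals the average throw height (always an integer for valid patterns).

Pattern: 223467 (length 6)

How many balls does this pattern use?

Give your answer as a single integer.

Pattern = [2, 2, 3, 4, 6, 7], length n = 6
  position 0: throw height = 2, running sum = 2
  position 1: throw height = 2, running sum = 4
  position 2: throw height = 3, running sum = 7
  position 3: throw height = 4, running sum = 11
  position 4: throw height = 6, running sum = 17
  position 5: throw height = 7, running sum = 24
Total sum = 24; balls = sum / n = 24 / 6 = 4

Answer: 4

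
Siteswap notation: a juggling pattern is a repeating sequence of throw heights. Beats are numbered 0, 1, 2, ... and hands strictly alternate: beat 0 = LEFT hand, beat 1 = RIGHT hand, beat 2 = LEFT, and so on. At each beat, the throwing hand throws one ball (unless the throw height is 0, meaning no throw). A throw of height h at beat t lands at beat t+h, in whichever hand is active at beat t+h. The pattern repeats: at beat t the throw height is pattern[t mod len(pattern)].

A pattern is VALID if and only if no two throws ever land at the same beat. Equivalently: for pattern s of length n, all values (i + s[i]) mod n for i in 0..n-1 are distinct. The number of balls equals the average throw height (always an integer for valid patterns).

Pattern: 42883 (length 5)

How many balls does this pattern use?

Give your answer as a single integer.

Answer: 5

Derivation:
Pattern = [4, 2, 8, 8, 3], length n = 5
  position 0: throw height = 4, running sum = 4
  position 1: throw height = 2, running sum = 6
  position 2: throw height = 8, running sum = 14
  position 3: throw height = 8, running sum = 22
  position 4: throw height = 3, running sum = 25
Total sum = 25; balls = sum / n = 25 / 5 = 5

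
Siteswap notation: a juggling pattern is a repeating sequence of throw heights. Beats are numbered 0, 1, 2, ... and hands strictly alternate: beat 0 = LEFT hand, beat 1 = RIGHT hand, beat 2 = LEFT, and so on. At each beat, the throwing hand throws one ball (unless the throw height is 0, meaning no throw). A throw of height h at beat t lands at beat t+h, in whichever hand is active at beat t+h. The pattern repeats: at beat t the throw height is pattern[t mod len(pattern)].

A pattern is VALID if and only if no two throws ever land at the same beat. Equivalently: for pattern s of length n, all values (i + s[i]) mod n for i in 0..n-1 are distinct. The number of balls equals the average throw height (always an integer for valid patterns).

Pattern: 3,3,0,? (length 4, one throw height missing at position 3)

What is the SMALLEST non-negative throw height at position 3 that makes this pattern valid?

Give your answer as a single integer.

i=0: (0 + 3) mod 4 = 3
i=1: (1 + 3) mod 4 = 0
i=2: (2 + 0) mod 4 = 2
i=3: s[i]=? (unknown)
Known residues: [0, 2, 3]; need a permutation of 0..3, so missing residue r = 1
Need (3 + s) mod 4 = 1; smallest s = (1 - 3) mod 4 = 2

Answer: 2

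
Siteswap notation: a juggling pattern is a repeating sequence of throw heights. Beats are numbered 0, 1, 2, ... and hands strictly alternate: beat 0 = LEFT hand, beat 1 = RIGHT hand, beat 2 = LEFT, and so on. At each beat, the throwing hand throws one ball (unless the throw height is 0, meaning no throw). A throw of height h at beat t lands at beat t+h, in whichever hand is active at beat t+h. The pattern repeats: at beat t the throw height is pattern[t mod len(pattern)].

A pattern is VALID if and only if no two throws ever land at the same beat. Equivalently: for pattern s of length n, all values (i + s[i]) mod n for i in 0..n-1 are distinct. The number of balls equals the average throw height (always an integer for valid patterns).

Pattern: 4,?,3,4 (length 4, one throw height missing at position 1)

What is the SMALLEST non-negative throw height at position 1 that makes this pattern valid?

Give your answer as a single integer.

Answer: 1

Derivation:
i=0: (0 + 4) mod 4 = 0
i=1: s[i]=? (unknown)
i=2: (2 + 3) mod 4 = 1
i=3: (3 + 4) mod 4 = 3
Known residues: [0, 1, 3]; need a permutation of 0..3, so missing residue r = 2
Need (1 + s) mod 4 = 2; smallest s = (2 - 1) mod 4 = 1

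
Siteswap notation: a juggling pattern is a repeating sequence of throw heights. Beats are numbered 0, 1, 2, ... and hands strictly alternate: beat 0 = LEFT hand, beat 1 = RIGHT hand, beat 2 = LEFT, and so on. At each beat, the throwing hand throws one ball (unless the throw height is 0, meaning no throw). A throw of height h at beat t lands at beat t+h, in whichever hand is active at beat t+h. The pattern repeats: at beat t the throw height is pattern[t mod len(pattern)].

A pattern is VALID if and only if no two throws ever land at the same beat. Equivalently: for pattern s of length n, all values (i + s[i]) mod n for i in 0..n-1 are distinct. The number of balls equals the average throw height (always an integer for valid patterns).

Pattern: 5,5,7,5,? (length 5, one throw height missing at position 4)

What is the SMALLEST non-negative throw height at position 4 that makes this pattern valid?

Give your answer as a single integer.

i=0: (0 + 5) mod 5 = 0
i=1: (1 + 5) mod 5 = 1
i=2: (2 + 7) mod 5 = 4
i=3: (3 + 5) mod 5 = 3
i=4: s[i]=? (unknown)
Known residues: [0, 1, 3, 4]; need a permutation of 0..4, so missing residue r = 2
Need (4 + s) mod 5 = 2; smallest s = (2 - 4) mod 5 = 3

Answer: 3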